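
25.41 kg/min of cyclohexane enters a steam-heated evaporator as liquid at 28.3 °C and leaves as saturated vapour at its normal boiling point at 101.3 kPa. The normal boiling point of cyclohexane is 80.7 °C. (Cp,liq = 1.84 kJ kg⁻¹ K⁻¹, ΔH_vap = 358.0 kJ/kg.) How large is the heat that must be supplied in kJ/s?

liquid 28.3→80.7 °C: 96.416 kJ/kg
vaporisation at 80.7 °C: 358 kJ/kg
Δh = 96.416 + 358 = 454.42 kJ/kg
Q = ṁ·Δh = 25.41 kg/min × 454.42 kJ/kg = 11547 kJ/min
|Q| = 192.45 kW

Q = 192 kJ/s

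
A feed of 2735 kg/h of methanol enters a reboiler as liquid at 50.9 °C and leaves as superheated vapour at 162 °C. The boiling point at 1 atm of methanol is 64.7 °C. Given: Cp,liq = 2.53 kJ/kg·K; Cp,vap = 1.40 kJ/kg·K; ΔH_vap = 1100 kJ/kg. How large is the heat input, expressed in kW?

liquid 50.9→64.7 °C: 34.914 kJ/kg
vaporisation at 64.7 °C: 1100 kJ/kg
vapour 64.7→162 °C: 136.22 kJ/kg
Δh = 34.914 + 1100 + 136.22 = 1271.1 kJ/kg
Q = ṁ·Δh = 2735 kg/h × 1271.1 kJ/kg = 3.4766e+06 kJ/h
|Q| = 965.71 kW

Q = 966 kW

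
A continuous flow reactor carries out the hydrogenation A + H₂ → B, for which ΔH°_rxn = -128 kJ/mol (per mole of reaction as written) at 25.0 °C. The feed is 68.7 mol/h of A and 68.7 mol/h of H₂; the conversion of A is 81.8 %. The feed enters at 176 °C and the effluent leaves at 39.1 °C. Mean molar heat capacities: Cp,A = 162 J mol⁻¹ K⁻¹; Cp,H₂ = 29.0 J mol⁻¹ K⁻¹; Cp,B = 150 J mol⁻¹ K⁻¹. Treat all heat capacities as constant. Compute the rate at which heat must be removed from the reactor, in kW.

Extent of reaction ξ = 0.818 × 68.7 = 56.197 mol/h
Reaction term: ξ·ΔH°_rxn = 56.197 × -128 = -7193.2 kJ/h
Sensible, feed 176→25 °C: -1981.4 kJ/h
Outlet flows (mol/h): A 12.503, H₂ 12.503, B 56.197
Sensible, products 25→39.1 °C: 152.53 kJ/h
Q = ΔH = -9022 kJ/h = -2.5061 kW
Heat removed = 2.5061 kW

Q_out = 2.51 kW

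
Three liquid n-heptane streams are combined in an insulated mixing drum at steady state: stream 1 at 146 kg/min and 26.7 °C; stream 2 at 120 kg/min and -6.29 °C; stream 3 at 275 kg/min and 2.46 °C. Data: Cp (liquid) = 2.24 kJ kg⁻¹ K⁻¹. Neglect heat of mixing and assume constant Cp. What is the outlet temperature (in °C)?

T_out = 7.06 °C

Adiabatic, steady state ⇒ Σ ṁᵢCp,ᵢ(T_out − Tᵢ) = 0
Σ ṁᵢCp,ᵢTᵢ = 146×2.24×26.7 + 120×2.24×-6.29 + 275×2.24×2.46 = 8556.6
Σ ṁᵢCp,ᵢ = 146×2.24 + 120×2.24 + 275×2.24 = 1211.8
T_out = 8556.6 / 1211.8 = 7.0608 °C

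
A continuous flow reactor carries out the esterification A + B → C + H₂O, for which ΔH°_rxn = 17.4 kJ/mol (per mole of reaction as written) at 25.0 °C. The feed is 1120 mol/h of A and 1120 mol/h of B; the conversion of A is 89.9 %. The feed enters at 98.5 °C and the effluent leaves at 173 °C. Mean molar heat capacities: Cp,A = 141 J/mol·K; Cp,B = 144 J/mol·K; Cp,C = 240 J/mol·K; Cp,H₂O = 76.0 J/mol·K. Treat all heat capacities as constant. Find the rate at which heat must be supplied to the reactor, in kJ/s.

Extent of reaction ξ = 0.899 × 1120 = 1006.9 mol/h
Reaction term: ξ·ΔH°_rxn = 1006.9 × 17.4 = 17520 kJ/h
Sensible, feed 98.5→25 °C: -23461 kJ/h
Outlet flows (mol/h): A 113.12, B 113.12, C 1006.9, H₂O 1006.9
Sensible, products 25→173 °C: 51861 kJ/h
Q = ΔH = 45920 kJ/h = 12.755 kW
Heat supplied = 12.755 kJ/s

Q_in = 12.8 kJ/s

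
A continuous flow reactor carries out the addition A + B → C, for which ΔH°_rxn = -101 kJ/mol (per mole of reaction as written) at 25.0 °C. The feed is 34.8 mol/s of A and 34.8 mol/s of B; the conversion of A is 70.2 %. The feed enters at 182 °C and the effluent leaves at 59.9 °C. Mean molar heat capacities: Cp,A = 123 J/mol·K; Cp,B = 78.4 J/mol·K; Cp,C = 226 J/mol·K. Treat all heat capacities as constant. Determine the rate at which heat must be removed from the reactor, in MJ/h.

Extent of reaction ξ = 0.702 × 34.8 = 24.43 mol/s
Reaction term: ξ·ΔH°_rxn = 24.43 × -101 = -2467.4 kJ/s
Sensible, feed 182→25 °C: -1100.4 kJ/s
Outlet flows (mol/s): A 10.37, B 10.37, C 24.43
Sensible, products 25→59.9 °C: 265.58 kJ/s
Q = ΔH = -3302.2 kJ/s = -3302.2 kW
Heat removed = 11888 MJ/h

Q_out = 11900 MJ/h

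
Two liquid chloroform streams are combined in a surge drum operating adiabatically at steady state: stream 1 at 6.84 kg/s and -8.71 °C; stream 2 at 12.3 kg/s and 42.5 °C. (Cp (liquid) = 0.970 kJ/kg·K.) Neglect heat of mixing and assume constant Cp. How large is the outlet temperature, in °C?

T_out = 24.2 °C

Energy balance with Q = 0: Σ ṁᵢCp,ᵢ(T_out − Tᵢ) = 0
Σ ṁᵢCp,ᵢTᵢ = 6.84×0.970×-8.71 + 12.3×0.970×42.5 = 449.28
Σ ṁᵢCp,ᵢ = 6.84×0.970 + 12.3×0.970 = 18.566
T_out = 449.28 / 18.566 = 24.199 °C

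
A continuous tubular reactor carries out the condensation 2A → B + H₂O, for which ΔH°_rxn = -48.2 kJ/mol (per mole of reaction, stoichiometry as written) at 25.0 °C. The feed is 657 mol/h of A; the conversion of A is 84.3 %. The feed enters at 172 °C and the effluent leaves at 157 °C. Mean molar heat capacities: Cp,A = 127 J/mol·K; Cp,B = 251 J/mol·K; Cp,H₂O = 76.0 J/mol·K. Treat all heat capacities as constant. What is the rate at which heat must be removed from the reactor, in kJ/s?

Extent of reaction ξ = 0.843 × 657 / 2 = 276.93 mol/h
Reaction term: ξ·ΔH°_rxn = 276.93 × -48.2 = -13348 kJ/h
Sensible, feed 172→25 °C: -12266 kJ/h
Outlet flows (mol/h): A 103.15, B 276.93, H₂O 276.93
Sensible, products 25→157 °C: 13682 kJ/h
Q = ΔH = -11931 kJ/h = -3.3141 kW
Heat removed = 3.3141 kJ/s

Q_out = 3.31 kJ/s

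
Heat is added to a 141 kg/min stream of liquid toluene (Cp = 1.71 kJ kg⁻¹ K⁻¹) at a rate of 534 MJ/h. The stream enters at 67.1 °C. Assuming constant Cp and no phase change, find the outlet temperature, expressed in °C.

Q = 534 MJ/h = 8900 kJ/min
ΔT = Q/(ṁ·Cp) = 8900/(141×1.71) = 36.913 K
T_out = 67.1 + 36.913 = 104.01 °C

T_out = 104 °C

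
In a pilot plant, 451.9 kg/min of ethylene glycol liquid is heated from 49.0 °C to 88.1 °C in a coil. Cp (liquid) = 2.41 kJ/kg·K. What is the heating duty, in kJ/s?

Q = 710 kJ/s

Q = ṁ·Cp·ΔT = 451.9 × 2.41 × (88.1 − 49.0) = 42583 kJ/min
Converting: 42583 / 60 s = 709.72 kW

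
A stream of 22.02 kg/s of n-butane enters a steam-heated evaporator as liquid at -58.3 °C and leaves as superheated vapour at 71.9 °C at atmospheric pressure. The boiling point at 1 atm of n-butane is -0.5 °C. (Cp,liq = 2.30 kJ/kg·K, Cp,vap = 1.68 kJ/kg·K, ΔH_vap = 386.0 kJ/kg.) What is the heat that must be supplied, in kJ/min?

Q = 846000 kJ/min

liquid -58.3→-0.5 °C: 132.94 kJ/kg
vaporisation at -0.5 °C: 386 kJ/kg
vapour -0.5→71.9 °C: 121.63 kJ/kg
Δh = 132.94 + 386 + 121.63 = 640.57 kJ/kg
Q = ṁ·Δh = 22.02 kg/s × 640.57 kJ/kg = 14105 kJ/s
|Q| = 14105 kW = 846320 kJ/min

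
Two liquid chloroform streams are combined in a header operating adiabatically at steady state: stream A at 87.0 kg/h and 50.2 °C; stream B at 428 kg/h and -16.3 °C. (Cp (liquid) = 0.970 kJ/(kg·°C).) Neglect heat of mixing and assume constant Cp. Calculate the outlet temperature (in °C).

Adiabatic, steady state ⇒ Σ ṁᵢCp,ᵢ(T_out − Tᵢ) = 0
T_out = Σ ṁᵢCp,ᵢTᵢ / Σ ṁᵢCp,ᵢ
      = -2530.7 / 499.55 = -5.066 °C

T_out = -5.07 °C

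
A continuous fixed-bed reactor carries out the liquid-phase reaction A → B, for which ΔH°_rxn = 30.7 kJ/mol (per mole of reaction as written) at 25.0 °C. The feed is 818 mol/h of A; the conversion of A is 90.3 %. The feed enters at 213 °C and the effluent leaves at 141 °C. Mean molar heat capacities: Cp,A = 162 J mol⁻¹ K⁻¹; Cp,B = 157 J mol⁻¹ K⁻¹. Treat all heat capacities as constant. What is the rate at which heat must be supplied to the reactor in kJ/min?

Extent of reaction ξ = 0.903 × 818 = 738.65 mol/h
Reaction term: ξ·ΔH°_rxn = 738.65 × 30.7 = 22677 kJ/h
Sensible, feed 213→25 °C: -24913 kJ/h
Outlet flows (mol/h): A 79.346, B 738.65
Sensible, products 25→141 °C: 14943 kJ/h
Q = ΔH = 12707 kJ/h = 3.5298 kW
Heat supplied = 211.79 kJ/min

Q_in = 212 kJ/min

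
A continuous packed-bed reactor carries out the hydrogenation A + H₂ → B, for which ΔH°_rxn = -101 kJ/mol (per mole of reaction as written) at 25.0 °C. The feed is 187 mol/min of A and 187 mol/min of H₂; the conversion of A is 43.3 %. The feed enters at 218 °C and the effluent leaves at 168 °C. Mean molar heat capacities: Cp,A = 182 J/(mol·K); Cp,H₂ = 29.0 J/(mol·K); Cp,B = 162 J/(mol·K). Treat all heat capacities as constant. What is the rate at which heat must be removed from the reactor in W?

Q_out = 179000 W

Extent of reaction ξ = 0.433 × 187 = 80.971 mol/min
Reaction term: ξ·ΔH°_rxn = 80.971 × -101 = -8178.1 kJ/min
Sensible, feed 218→25 °C: -7615.2 kJ/min
Outlet flows (mol/min): A 106.03, H₂ 106.03, B 80.971
Sensible, products 25→168 °C: 5075 kJ/min
Q = ΔH = -10718 kJ/min = -178.64 kW
Heat removed = 178640 W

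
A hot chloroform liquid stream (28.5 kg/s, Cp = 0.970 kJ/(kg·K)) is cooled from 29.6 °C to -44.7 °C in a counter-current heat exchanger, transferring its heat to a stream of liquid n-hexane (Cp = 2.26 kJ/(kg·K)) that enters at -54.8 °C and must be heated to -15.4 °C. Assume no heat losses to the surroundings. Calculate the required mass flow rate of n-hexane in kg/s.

Heat released by hot stream: Q = 28.5 × 0.970 × (29.6 − -44.7) = 2054 kJ/s
Energy balance on cold side (adiabatic exchanger): Q = ṁ_c·Cp_c·(T_c,out − T_c,in)
ṁ_c = 2054 / [2.26 × (-15.4 − -54.8)] = 23.068 kg/s

ṁ_c = 23.1 kg/s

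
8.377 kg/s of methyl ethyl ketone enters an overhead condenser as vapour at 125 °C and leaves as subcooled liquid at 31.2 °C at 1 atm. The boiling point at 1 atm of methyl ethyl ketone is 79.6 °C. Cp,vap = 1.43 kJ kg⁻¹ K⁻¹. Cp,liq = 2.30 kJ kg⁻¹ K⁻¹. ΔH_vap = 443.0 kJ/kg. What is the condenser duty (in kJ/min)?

Q_c = 311000 kJ/min

vapour 125→79.6 °C: -64.922 kJ/kg
condensation at 79.6 °C: -443 kJ/kg
liquid 79.6→31.2 °C: -111.32 kJ/kg
Δh = -64.922 + -443 + -111.32 = -619.24 kJ/kg
Q = ṁ·Δh = 8.377 kg/s × -619.24 kJ/kg = -5187.4 kJ/s
|Q| = 5187.4 kW = 311240 kJ/min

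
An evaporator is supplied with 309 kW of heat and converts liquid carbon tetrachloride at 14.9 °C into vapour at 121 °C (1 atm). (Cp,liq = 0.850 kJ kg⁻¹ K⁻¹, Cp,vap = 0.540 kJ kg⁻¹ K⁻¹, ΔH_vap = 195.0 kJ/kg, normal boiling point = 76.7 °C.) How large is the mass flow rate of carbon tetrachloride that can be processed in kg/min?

ṁ = 68.3 kg/min

Δh = 0.850×(76.7−14.9) + 195.0 + 0.540×(121−76.7) = 271.45 kJ/kg
Q = 309 kW = 309 kJ/s = 18540 kJ/min
ṁ = Q/Δh = 18540 / 271.45 = 68.299 kg/min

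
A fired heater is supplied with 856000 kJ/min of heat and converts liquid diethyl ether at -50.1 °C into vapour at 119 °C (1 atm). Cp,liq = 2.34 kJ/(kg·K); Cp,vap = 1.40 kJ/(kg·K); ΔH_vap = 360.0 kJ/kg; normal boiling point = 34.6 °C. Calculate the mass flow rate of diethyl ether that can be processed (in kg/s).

ṁ = 21.1 kg/s

Δh = 2.34×(34.6−-50.1) + 360.0 + 1.40×(119−34.6) = 676.36 kJ/kg
Q = 856000 kJ/min = 14267 kJ/s = 14267 kJ/s
ṁ = Q/Δh = 14267 / 676.36 = 21.093 kg/s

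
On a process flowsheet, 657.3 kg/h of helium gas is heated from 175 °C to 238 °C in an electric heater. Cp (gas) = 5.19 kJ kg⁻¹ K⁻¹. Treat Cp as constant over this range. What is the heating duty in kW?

Q = ṁ·Cp·ΔT = 657.3 × 5.19 × (238 − 175) = 214920 kJ/h
Converting: 214920 / 3600 s = 59.699 kW

Q = 59.7 kW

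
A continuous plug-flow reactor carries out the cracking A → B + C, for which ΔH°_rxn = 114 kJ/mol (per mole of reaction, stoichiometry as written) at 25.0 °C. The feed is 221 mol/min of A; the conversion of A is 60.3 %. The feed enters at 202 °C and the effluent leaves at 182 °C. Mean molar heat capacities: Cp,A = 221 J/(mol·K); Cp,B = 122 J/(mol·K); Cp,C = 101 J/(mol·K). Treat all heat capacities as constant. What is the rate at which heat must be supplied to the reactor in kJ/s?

Q_in = 238 kJ/s

Extent of reaction ξ = 0.603 × 221 = 133.26 mol/min
Reaction term: ξ·ΔH°_rxn = 133.26 × 114 = 15192 kJ/min
Sensible, feed 202→25 °C: -8644.9 kJ/min
Outlet flows (mol/min): A 87.737, B 133.26, C 133.26
Sensible, products 25→182 °C: 7709.9 kJ/min
Q = ΔH = 14257 kJ/min = 237.62 kW
Heat supplied = 237.62 kJ/s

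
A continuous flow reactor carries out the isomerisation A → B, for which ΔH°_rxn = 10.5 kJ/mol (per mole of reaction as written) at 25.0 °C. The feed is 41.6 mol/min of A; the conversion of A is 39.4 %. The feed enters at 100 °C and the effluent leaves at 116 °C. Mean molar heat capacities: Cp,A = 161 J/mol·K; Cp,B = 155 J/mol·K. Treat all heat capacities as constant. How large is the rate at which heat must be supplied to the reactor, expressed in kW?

Extent of reaction ξ = 0.394 × 41.6 = 16.39 mol/min
Reaction term: ξ·ΔH°_rxn = 16.39 × 10.5 = 172.1 kJ/min
Sensible, feed 100→25 °C: -502.32 kJ/min
Outlet flows (mol/min): A 25.21, B 16.39
Sensible, products 25→116 °C: 600.53 kJ/min
Q = ΔH = 270.31 kJ/min = 4.5052 kW
Heat supplied = 4.5052 kW

Q_in = 4.51 kW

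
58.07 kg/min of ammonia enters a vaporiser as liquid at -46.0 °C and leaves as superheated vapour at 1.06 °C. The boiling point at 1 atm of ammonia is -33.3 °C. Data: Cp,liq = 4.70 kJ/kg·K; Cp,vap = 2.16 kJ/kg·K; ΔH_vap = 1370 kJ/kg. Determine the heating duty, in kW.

Q = 1460 kW

liquid -46.0→-33.3 °C: 59.69 kJ/kg
vaporisation at -33.3 °C: 1370 kJ/kg
vapour -33.3→1.06 °C: 74.218 kJ/kg
Δh = 59.69 + 1370 + 74.218 = 1503.9 kJ/kg
Q = ṁ·Δh = 58.07 kg/min × 1503.9 kJ/kg = 87332 kJ/min
|Q| = 1455.5 kW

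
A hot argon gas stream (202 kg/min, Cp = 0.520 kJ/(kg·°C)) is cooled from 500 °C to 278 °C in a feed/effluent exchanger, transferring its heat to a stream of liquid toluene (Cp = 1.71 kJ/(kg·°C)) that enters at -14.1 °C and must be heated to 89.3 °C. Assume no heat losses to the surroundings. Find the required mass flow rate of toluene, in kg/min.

ṁ_c = 132 kg/min

Heat released by hot stream: Q = 202 × 0.520 × (500 − 278) = 23319 kJ/min
Energy balance on cold side (adiabatic exchanger): Q = ṁ_c·Cp_c·(T_c,out − T_c,in)
ṁ_c = 23319 / [1.71 × (89.3 − -14.1)] = 131.88 kg/min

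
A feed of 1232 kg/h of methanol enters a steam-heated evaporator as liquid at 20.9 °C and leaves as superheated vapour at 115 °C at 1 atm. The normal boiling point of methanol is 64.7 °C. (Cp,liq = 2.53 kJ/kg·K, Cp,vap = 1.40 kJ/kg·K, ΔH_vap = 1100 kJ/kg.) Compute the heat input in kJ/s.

Q = 438 kJ/s

liquid 20.9→64.7 °C: 110.81 kJ/kg
vaporisation at 64.7 °C: 1100 kJ/kg
vapour 64.7→115 °C: 70.42 kJ/kg
Δh = 110.81 + 1100 + 70.42 = 1281.2 kJ/kg
Q = ṁ·Δh = 1232 kg/h × 1281.2 kJ/kg = 1.5785e+06 kJ/h
|Q| = 438.47 kW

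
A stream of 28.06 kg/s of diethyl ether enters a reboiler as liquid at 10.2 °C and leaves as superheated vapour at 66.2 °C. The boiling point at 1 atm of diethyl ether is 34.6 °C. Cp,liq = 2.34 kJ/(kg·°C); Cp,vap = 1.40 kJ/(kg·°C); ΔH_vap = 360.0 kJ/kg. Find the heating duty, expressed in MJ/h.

liquid 10.2→34.6 °C: 57.096 kJ/kg
vaporisation at 34.6 °C: 360 kJ/kg
vapour 34.6→66.2 °C: 44.24 kJ/kg
Δh = 57.096 + 360 + 44.24 = 461.34 kJ/kg
Q = ṁ·Δh = 28.06 kg/s × 461.34 kJ/kg = 12945 kJ/s
|Q| = 12945 kW = 46602 MJ/h

Q = 46600 MJ/h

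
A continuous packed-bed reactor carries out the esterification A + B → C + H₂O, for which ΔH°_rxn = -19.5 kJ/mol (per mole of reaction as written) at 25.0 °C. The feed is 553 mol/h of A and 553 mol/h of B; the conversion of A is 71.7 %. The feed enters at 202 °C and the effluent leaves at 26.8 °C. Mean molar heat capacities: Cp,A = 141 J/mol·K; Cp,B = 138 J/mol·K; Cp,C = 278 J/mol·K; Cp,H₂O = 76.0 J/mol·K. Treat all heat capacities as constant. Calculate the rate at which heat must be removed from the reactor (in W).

Extent of reaction ξ = 0.717 × 553 = 396.5 mol/h
Reaction term: ξ·ΔH°_rxn = 396.5 × -19.5 = -7731.8 kJ/h
Sensible, feed 202→25 °C: -27309 kJ/h
Outlet flows (mol/h): A 156.5, B 156.5, C 396.5, H₂O 396.5
Sensible, products 25→26.8 °C: 331.24 kJ/h
Q = ΔH = -34709 kJ/h = -9.6415 kW
Heat removed = 9641.5 W

Q_out = 9640 W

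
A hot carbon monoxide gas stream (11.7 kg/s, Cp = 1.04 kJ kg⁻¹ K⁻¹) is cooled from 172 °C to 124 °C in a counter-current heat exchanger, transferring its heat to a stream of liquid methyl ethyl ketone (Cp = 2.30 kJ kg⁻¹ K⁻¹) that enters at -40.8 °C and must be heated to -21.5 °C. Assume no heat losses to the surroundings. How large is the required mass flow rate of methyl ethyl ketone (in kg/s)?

Heat released by hot stream: Q = 11.7 × 1.04 × (172 − 124) = 584.06 kJ/s
Energy balance on cold side (adiabatic exchanger): Q = ṁ_c·Cp_c·(T_c,out − T_c,in)
ṁ_c = 584.06 / [2.30 × (-21.5 − -40.8)] = 13.158 kg/s

ṁ_c = 13.2 kg/s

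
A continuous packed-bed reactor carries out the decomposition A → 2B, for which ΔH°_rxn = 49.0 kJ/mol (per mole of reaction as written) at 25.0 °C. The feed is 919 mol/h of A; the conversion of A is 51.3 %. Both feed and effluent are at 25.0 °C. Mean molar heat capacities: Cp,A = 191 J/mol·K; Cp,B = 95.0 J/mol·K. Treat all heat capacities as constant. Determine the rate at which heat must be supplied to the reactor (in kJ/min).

Extent of reaction ξ = 0.513 × 919 = 471.45 mol/h
Reaction term: ξ·ΔH°_rxn = 471.45 × 49.0 = 23101 kJ/h
Q = ΔH = 23101 kJ/h = 6.4169 kW
Heat supplied = 385.02 kJ/min

Q_in = 385 kJ/min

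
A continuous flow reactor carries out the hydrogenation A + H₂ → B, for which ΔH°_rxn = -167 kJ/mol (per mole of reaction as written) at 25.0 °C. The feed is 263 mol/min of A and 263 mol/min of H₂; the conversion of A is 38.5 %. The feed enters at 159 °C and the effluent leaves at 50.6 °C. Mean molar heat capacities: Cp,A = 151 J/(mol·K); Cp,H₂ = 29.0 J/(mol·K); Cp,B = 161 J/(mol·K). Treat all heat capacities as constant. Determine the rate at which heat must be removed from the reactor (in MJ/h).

Q_out = 1330 MJ/h

Extent of reaction ξ = 0.385 × 263 = 101.25 mol/min
Reaction term: ξ·ΔH°_rxn = 101.25 × -167 = -16910 kJ/min
Sensible, feed 159→25 °C: -6343.6 kJ/min
Outlet flows (mol/min): A 161.75, H₂ 161.75, B 101.25
Sensible, products 25→50.6 °C: 1162.7 kJ/min
Q = ΔH = -22090 kJ/min = -368.17 kW
Heat removed = 1325.4 MJ/h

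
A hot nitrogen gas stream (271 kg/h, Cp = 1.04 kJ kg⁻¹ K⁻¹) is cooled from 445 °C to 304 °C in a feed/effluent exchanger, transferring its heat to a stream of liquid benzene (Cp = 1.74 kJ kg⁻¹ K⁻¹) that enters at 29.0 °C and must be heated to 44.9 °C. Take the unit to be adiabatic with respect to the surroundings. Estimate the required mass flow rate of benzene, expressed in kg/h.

ṁ_c = 1440 kg/h

Heat released by hot stream: Q = 271 × 1.04 × (445 − 304) = 39739 kJ/h
Energy balance on cold side (adiabatic exchanger): Q = ṁ_c·Cp_c·(T_c,out − T_c,in)
ṁ_c = 39739 / [1.74 × (44.9 − 29.0)] = 1436.4 kg/h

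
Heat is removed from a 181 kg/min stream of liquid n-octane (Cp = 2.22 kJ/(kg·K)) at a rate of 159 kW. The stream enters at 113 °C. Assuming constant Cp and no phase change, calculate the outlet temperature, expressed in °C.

Q = 159 kW = 9540 kJ/min
ΔT = Q/(ṁ·Cp) = 9540/(181×2.22) = 23.742 K
T_out = 113 − 23.742 = 89.258 °C

T_out = 89.3 °C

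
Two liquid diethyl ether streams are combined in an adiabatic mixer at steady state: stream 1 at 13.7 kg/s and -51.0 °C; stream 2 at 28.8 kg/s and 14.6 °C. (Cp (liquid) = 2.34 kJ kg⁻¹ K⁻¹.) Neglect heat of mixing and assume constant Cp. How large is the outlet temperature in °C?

T_out = -6.55 °C

Adiabatic, steady state ⇒ Σ ṁᵢCp,ᵢ(T_out − Tᵢ) = 0
Σ ṁᵢCp,ᵢTᵢ = 13.7×2.34×-51.0 + 28.8×2.34×14.6 = -651.03
Σ ṁᵢCp,ᵢ = 13.7×2.34 + 28.8×2.34 = 99.45
T_out = -651.03 / 99.45 = -6.5464 °C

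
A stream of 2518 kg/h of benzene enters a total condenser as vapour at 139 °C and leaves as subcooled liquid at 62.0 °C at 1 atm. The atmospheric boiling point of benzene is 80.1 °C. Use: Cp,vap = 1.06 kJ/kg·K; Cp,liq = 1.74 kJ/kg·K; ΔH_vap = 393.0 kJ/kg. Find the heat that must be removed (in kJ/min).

vapour 139→80.1 °C: -62.434 kJ/kg
condensation at 80.1 °C: -393 kJ/kg
liquid 80.1→62.0 °C: -31.494 kJ/kg
Δh = -62.434 + -393 + -31.494 = -486.93 kJ/kg
Q = ṁ·Δh = 2518 kg/h × -486.93 kJ/kg = -1.2261e+06 kJ/h
|Q| = 340.58 kW = 20435 kJ/min

Q_c = 20400 kJ/min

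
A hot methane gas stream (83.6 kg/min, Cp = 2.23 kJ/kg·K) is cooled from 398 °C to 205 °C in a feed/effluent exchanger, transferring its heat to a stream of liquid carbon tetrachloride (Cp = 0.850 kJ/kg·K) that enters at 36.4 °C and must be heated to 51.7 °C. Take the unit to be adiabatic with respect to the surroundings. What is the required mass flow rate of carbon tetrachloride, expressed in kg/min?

ṁ_c = 2770 kg/min

Heat released by hot stream: Q = 83.6 × 2.23 × (398 − 205) = 35981 kJ/min
Energy balance on cold side (adiabatic exchanger): Q = ṁ_c·Cp_c·(T_c,out − T_c,in)
ṁ_c = 35981 / [0.850 × (51.7 − 36.4)] = 2766.7 kg/min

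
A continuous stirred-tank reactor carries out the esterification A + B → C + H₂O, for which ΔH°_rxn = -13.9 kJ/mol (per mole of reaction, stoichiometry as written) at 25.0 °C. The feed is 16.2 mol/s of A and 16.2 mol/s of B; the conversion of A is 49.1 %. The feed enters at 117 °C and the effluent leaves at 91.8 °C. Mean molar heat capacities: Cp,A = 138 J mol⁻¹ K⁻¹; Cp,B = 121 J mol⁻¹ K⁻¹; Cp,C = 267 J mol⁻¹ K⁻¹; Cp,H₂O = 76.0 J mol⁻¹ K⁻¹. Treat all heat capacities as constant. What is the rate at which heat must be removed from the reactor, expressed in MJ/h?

Q_out = 618 MJ/h

Extent of reaction ξ = 0.491 × 16.2 = 7.9542 mol/s
Reaction term: ξ·ΔH°_rxn = 7.9542 × -13.9 = -110.56 kJ/s
Sensible, feed 117→25 °C: -386.01 kJ/s
Outlet flows (mol/s): A 8.2458, B 8.2458, C 7.9542, H₂O 7.9542
Sensible, products 25→91.8 °C: 324.91 kJ/s
Q = ΔH = -171.66 kJ/s = -171.66 kW
Heat removed = 617.99 MJ/h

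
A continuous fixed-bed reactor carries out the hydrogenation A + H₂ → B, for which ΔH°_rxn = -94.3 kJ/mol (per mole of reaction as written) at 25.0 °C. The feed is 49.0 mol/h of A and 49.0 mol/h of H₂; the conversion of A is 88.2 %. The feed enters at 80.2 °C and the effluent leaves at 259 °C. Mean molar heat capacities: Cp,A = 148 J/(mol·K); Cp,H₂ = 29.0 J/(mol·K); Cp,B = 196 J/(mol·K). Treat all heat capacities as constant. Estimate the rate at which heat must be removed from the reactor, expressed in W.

Q_out = 648 W

Extent of reaction ξ = 0.882 × 49.0 = 43.218 mol/h
Reaction term: ξ·ΔH°_rxn = 43.218 × -94.3 = -4075.5 kJ/h
Sensible, feed 80.2→25 °C: -478.75 kJ/h
Outlet flows (mol/h): A 5.782, H₂ 5.782, B 43.218
Sensible, products 25→259 °C: 2221.6 kJ/h
Q = ΔH = -2332.6 kJ/h = -0.64794 kW
Heat removed = 647.94 W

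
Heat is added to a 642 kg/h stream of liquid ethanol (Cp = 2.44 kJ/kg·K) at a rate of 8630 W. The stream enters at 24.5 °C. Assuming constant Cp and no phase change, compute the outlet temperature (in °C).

Q = 8630 W = 31068 kJ/h
ΔT = Q/(ṁ·Cp) = 31068/(642×2.44) = 19.833 K
T_out = 24.5 + 19.833 = 44.333 °C

T_out = 44.3 °C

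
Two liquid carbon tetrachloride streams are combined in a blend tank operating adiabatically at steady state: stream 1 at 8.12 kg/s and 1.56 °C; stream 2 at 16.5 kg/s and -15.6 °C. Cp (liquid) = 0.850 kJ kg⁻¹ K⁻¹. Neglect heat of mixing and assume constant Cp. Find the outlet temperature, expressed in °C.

No heat crosses the boundary, so H_out = H_in.
Σ ṁᵢCp,ᵢTᵢ = 8.12×0.850×1.56 + 16.5×0.850×-15.6 = -208.02
Σ ṁᵢCp,ᵢ = 8.12×0.850 + 16.5×0.850 = 20.927
T_out = -208.02 / 20.927 = -9.9404 °C

T_out = -9.94 °C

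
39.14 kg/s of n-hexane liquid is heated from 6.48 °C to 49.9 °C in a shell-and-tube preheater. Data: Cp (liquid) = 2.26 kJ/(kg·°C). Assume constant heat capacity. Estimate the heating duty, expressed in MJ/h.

Q = ṁ·Cp·ΔT = 39.14 × 2.26 × (49.9 − 6.48) = 3840.8 kJ/s
Heating duty = 13827 MJ/h

Q = 13800 MJ/h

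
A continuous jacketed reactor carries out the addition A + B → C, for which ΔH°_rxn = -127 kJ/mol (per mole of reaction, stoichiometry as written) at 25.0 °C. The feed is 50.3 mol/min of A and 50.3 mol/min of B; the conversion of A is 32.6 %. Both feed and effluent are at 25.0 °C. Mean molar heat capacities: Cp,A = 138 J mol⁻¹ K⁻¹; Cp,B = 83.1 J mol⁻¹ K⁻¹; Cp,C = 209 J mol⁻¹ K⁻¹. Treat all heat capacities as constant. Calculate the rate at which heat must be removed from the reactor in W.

Q_out = 34700 W

Extent of reaction ξ = 0.326 × 50.3 = 16.398 mol/min
Reaction term: ξ·ΔH°_rxn = 16.398 × -127 = -2082.5 kJ/min
Q = ΔH = -2082.5 kJ/min = -34.709 kW
Heat removed = 34709 W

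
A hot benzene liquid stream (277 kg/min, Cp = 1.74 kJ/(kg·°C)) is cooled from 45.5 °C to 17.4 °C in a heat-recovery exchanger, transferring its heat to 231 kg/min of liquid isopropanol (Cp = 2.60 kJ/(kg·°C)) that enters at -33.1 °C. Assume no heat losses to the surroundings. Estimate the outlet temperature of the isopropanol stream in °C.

Heat released by hot stream: Q = 277 × 1.74 × (45.5 − 17.4) = 13544 kJ/min
Energy balance on cold side (adiabatic exchanger): Q = ṁ_c·Cp_c·(T_c,out − T_c,in)
T_c,out = -33.1 + 13544/(231 × 2.60) = -10.55 °C

T_c,out = -10.5 °C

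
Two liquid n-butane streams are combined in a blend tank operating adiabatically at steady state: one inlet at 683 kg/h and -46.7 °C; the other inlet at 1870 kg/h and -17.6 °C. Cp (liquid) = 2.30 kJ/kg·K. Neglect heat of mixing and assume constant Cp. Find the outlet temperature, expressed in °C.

T_out = -25.4 °C

No heat crosses the boundary, so H_out = H_in.
T_out = Σ ṁᵢCp,ᵢTᵢ / Σ ṁᵢCp,ᵢ
      = -149060 / 5871.9 = -25.385 °C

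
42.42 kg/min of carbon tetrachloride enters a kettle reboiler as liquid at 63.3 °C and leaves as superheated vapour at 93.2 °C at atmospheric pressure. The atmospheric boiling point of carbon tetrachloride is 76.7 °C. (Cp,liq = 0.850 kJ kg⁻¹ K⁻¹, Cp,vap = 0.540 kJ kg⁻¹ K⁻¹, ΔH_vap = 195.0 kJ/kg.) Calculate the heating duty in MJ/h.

Q = 548 MJ/h

liquid 63.3→76.7 °C: 11.39 kJ/kg
vaporisation at 76.7 °C: 195 kJ/kg
vapour 76.7→93.2 °C: 8.91 kJ/kg
Δh = 11.39 + 195 + 8.91 = 215.3 kJ/kg
Q = ṁ·Δh = 42.42 kg/min × 215.3 kJ/kg = 9133 kJ/min
|Q| = 152.22 kW = 547.98 MJ/h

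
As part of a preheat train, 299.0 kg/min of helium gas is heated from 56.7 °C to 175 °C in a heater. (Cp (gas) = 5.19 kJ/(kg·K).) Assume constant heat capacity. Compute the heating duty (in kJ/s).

Q = ṁ·Cp·ΔT = 299.0 × 5.19 × (175 − 56.7) = 183580 kJ/min
Converting: 183580 / 60 s = 3059.7 kW

Q = 3060 kJ/s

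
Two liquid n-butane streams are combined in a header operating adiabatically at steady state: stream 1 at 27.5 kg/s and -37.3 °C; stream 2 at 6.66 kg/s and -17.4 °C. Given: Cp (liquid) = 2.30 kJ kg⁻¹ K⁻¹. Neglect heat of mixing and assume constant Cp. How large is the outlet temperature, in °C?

Adiabatic, steady state ⇒ Σ ṁᵢCp,ᵢ(T_out − Tᵢ) = 0
Σ ṁᵢCp,ᵢTᵢ = 27.5×2.30×-37.3 + 6.66×2.30×-17.4 = -2625.8
Σ ṁᵢCp,ᵢ = 27.5×2.30 + 6.66×2.30 = 78.568
T_out = -2625.8 / 78.568 = -33.42 °C

T_out = -33.4 °C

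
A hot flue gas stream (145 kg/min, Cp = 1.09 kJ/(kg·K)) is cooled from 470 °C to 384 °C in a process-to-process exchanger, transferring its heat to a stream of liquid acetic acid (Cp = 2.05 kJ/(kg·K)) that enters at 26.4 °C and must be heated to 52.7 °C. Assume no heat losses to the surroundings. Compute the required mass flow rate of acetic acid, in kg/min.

Heat released by hot stream: Q = 145 × 1.09 × (470 − 384) = 13592 kJ/min
Energy balance on cold side (adiabatic exchanger): Q = ṁ_c·Cp_c·(T_c,out − T_c,in)
ṁ_c = 13592 / [2.05 × (52.7 − 26.4)] = 252.11 kg/min

ṁ_c = 252 kg/min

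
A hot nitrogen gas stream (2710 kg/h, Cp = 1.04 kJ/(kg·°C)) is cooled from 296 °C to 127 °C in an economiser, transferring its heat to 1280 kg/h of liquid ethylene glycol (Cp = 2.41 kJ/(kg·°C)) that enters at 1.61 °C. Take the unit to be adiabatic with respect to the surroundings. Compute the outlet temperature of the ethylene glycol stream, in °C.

Heat released by hot stream: Q = 2710 × 1.04 × (296 − 127) = 476310 kJ/h
Energy balance on cold side (adiabatic exchanger): Q = ṁ_c·Cp_c·(T_c,out − T_c,in)
T_c,out = 1.61 + 476310/(1280 × 2.41) = 156.02 °C

T_c,out = 156 °C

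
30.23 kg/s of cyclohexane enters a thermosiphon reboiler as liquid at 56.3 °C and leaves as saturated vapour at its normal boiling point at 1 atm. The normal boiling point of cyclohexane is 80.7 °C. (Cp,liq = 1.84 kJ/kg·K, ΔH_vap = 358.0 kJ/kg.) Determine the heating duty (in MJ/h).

liquid 56.3→80.7 °C: 44.896 kJ/kg
vaporisation at 80.7 °C: 358 kJ/kg
Δh = 44.896 + 358 = 402.9 kJ/kg
Q = ṁ·Δh = 30.23 kg/s × 402.9 kJ/kg = 12180 kJ/s
|Q| = 12180 kW = 43846 MJ/h

Q = 43800 MJ/h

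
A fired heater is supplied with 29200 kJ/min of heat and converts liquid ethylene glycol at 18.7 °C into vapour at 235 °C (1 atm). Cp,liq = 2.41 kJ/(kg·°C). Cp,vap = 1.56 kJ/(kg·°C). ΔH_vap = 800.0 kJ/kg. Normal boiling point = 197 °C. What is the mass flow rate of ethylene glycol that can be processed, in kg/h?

Δh = 2.41×(197−18.7) + 800.0 + 1.56×(235−197) = 1289 kJ/kg
Q = 29200 kJ/min = 486.67 kJ/s = 1.752e+06 kJ/h
ṁ = Q/Δh = 1.752e+06 / 1289 = 1359.2 kg/h

ṁ = 1360 kg/h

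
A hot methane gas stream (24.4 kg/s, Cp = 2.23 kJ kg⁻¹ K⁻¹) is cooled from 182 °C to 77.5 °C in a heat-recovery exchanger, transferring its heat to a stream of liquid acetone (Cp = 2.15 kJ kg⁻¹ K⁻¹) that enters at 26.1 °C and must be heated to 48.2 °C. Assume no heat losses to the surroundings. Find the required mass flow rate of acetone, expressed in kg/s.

Heat released by hot stream: Q = 24.4 × 2.23 × (182 − 77.5) = 5686.1 kJ/s
Energy balance on cold side (adiabatic exchanger): Q = ṁ_c·Cp_c·(T_c,out − T_c,in)
ṁ_c = 5686.1 / [2.15 × (48.2 − 26.1)] = 119.67 kg/s

ṁ_c = 120 kg/s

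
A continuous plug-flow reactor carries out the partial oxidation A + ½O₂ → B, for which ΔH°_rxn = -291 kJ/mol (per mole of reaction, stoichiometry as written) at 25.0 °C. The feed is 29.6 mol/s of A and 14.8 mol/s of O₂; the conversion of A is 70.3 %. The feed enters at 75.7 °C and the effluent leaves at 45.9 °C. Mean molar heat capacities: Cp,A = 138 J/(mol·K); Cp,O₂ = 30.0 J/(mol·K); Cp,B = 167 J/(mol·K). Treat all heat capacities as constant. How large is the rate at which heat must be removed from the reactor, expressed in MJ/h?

Extent of reaction ξ = 0.703 × 29.6 = 20.809 mol/s
Reaction term: ξ·ΔH°_rxn = 20.809 × -291 = -6055.4 kJ/s
Sensible, feed 75.7→25 °C: -229.61 kJ/s
Outlet flows (mol/s): A 8.7912, O₂ 4.3956, B 20.809
Sensible, products 25→45.9 °C: 100.74 kJ/s
Q = ΔH = -6184.2 kJ/s = -6184.2 kW
Heat removed = 22263 MJ/h

Q_out = 22300 MJ/h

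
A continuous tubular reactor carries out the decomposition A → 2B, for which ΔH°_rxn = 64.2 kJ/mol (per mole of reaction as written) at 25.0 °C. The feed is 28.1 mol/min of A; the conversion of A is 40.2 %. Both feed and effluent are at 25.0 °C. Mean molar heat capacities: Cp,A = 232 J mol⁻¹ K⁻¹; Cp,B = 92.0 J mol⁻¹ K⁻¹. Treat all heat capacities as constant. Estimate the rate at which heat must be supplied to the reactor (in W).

Extent of reaction ξ = 0.402 × 28.1 = 11.296 mol/min
Reaction term: ξ·ΔH°_rxn = 11.296 × 64.2 = 725.22 kJ/min
Q = ΔH = 725.22 kJ/min = 12.087 kW
Heat supplied = 12087 W

Q_in = 12100 W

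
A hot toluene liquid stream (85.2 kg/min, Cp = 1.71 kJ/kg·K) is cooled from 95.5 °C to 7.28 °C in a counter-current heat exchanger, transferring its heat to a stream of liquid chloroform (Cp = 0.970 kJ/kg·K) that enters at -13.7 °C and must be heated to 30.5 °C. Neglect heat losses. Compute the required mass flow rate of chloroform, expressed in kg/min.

Heat released by hot stream: Q = 85.2 × 1.71 × (95.5 − 7.28) = 12853 kJ/min
Energy balance on cold side (adiabatic exchanger): Q = ṁ_c·Cp_c·(T_c,out − T_c,in)
ṁ_c = 12853 / [0.970 × (30.5 − -13.7)] = 299.78 kg/min

ṁ_c = 300 kg/min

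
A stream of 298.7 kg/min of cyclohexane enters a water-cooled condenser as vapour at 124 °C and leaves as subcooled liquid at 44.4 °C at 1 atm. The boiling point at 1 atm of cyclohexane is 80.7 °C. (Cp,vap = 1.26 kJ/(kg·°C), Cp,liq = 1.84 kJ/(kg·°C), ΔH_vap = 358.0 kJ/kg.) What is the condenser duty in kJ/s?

vapour 124→80.7 °C: -54.558 kJ/kg
condensation at 80.7 °C: -358 kJ/kg
liquid 80.7→44.4 °C: -66.792 kJ/kg
Δh = -54.558 + -358 + -66.792 = -479.35 kJ/kg
Q = ṁ·Δh = 298.7 kg/min × -479.35 kJ/kg = -143180 kJ/min
|Q| = 2386.4 kW

Q_c = 2390 kJ/s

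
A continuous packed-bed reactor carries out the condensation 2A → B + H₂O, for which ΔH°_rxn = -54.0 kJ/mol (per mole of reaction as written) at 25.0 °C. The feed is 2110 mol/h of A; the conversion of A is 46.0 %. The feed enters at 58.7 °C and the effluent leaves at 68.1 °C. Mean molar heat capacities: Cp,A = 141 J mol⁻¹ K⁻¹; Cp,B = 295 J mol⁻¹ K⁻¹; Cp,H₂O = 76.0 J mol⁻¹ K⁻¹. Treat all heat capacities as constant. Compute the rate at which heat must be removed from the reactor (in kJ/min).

Q_out = 359 kJ/min

Extent of reaction ξ = 0.460 × 2110 / 2 = 485.3 mol/h
Reaction term: ξ·ΔH°_rxn = 485.3 × -54.0 = -26206 kJ/h
Sensible, feed 58.7→25 °C: -10026 kJ/h
Outlet flows (mol/h): A 1139.4, B 485.3, H₂O 485.3
Sensible, products 25→68.1 °C: 14684 kJ/h
Q = ΔH = -21548 kJ/h = -5.9856 kW
Heat removed = 359.13 kJ/min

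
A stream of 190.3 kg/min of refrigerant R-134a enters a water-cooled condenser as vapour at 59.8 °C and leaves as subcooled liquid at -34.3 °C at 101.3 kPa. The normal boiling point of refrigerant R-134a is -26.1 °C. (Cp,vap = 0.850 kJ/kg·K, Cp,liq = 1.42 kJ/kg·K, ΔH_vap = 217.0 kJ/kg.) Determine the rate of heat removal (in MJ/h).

vapour 59.8→-26.1 °C: -73.015 kJ/kg
condensation at -26.1 °C: -217 kJ/kg
liquid -26.1→-34.3 °C: -11.644 kJ/kg
Δh = -73.015 + -217 + -11.644 = -301.66 kJ/kg
Q = ṁ·Δh = 190.3 kg/min × -301.66 kJ/kg = -57406 kJ/min
|Q| = 956.76 kW = 3444.3 MJ/h

Q_c = 3440 MJ/h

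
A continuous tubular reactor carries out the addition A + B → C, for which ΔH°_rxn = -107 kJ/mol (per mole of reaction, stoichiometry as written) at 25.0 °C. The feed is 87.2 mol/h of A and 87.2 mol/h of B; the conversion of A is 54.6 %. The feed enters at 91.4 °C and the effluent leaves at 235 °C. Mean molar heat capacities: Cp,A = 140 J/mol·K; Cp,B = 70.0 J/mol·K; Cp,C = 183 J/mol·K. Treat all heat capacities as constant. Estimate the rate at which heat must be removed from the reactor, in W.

Q_out = 760 W

Extent of reaction ξ = 0.546 × 87.2 = 47.611 mol/h
Reaction term: ξ·ΔH°_rxn = 47.611 × -107 = -5094.4 kJ/h
Sensible, feed 91.4→25 °C: -1215.9 kJ/h
Outlet flows (mol/h): A 39.589, B 39.589, C 47.611
Sensible, products 25→235 °C: 3575.6 kJ/h
Q = ΔH = -2734.8 kJ/h = -0.75965 kW
Heat removed = 759.65 W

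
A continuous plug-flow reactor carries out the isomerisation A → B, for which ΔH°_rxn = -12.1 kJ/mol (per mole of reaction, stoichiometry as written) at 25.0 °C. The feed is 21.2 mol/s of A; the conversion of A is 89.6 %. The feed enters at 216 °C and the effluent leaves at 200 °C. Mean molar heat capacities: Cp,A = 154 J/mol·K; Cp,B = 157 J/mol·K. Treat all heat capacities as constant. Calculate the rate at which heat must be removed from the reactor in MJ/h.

Q_out = 980 MJ/h

Extent of reaction ξ = 0.896 × 21.2 = 18.995 mol/s
Reaction term: ξ·ΔH°_rxn = 18.995 × -12.1 = -229.84 kJ/s
Sensible, feed 216→25 °C: -623.58 kJ/s
Outlet flows (mol/s): A 2.2048, B 18.995
Sensible, products 25→200 °C: 581.31 kJ/s
Q = ΔH = -272.11 kJ/s = -272.11 kW
Heat removed = 979.58 MJ/h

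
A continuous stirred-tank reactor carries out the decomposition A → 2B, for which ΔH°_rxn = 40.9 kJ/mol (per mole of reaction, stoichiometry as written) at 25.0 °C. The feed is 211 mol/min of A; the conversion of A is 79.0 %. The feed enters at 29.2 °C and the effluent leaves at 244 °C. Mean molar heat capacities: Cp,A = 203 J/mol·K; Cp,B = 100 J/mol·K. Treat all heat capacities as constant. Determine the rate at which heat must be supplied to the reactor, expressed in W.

Extent of reaction ξ = 0.790 × 211 = 166.69 mol/min
Reaction term: ξ·ΔH°_rxn = 166.69 × 40.9 = 6817.6 kJ/min
Sensible, feed 29.2→25 °C: -179.9 kJ/min
Outlet flows (mol/min): A 44.31, B 333.38
Sensible, products 25→244 °C: 9270.9 kJ/min
Q = ΔH = 15909 kJ/min = 265.14 kW
Heat supplied = 265140 W

Q_in = 265000 W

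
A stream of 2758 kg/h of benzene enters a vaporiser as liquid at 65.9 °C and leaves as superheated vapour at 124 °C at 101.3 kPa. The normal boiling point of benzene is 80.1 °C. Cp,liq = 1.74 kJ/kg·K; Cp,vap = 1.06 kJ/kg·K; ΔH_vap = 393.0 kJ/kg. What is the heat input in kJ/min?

liquid 65.9→80.1 °C: 24.708 kJ/kg
vaporisation at 80.1 °C: 393 kJ/kg
vapour 80.1→124 °C: 46.534 kJ/kg
Δh = 24.708 + 393 + 46.534 = 464.24 kJ/kg
Q = ṁ·Δh = 2758 kg/h × 464.24 kJ/kg = 1.2804e+06 kJ/h
|Q| = 355.66 kW = 21340 kJ/min

Q = 21300 kJ/min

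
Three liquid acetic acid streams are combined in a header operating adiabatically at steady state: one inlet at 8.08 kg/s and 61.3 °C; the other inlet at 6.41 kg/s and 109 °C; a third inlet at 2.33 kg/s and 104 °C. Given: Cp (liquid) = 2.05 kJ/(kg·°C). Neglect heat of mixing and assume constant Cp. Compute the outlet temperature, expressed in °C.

T_out = 85.4 °C

No heat crosses the boundary, so H_out = H_in.
Σ ṁᵢCp,ᵢTᵢ = 8.08×2.05×61.3 + 6.41×2.05×109 + 2.33×2.05×104 = 2944.4
Σ ṁᵢCp,ᵢ = 8.08×2.05 + 6.41×2.05 + 2.33×2.05 = 34.481
T_out = 2944.4 / 34.481 = 85.393 °C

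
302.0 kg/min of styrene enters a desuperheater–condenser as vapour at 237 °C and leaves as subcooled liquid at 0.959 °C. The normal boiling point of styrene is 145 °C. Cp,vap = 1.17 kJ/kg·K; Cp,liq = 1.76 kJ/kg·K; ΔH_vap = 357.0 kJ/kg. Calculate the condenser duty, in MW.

Q_c = 3.61 MW

vapour 237→145 °C: -107.64 kJ/kg
condensation at 145 °C: -357 kJ/kg
liquid 145→0.959 °C: -253.51 kJ/kg
Δh = -107.64 + -357 + -253.51 = -718.15 kJ/kg
Q = ṁ·Δh = 302.0 kg/min × -718.15 kJ/kg = -216880 kJ/min
|Q| = 3614.7 kW = 3.6147 MW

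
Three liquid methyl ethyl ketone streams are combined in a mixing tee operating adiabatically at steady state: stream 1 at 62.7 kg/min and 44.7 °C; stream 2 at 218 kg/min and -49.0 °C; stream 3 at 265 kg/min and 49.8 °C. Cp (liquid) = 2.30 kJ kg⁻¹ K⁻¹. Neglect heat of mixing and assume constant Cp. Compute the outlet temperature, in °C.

T_out = 9.74 °C

Energy balance with Q = 0: Σ ṁᵢCp,ᵢ(T_out − Tᵢ) = 0
T_out = Σ ṁᵢCp,ᵢTᵢ / Σ ṁᵢCp,ᵢ
      = 12231 / 1255.1 = 9.7447 °C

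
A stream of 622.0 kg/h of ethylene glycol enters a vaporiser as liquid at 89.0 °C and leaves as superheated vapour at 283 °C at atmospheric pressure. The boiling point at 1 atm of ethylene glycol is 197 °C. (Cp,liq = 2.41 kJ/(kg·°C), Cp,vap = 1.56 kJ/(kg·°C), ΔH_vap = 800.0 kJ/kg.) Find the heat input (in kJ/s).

Q = 206 kJ/s

liquid 89.0→197 °C: 260.28 kJ/kg
vaporisation at 197 °C: 800 kJ/kg
vapour 197→283 °C: 134.16 kJ/kg
Δh = 260.28 + 800 + 134.16 = 1194.4 kJ/kg
Q = ṁ·Δh = 622.0 kg/h × 1194.4 kJ/kg = 742940 kJ/h
|Q| = 206.37 kW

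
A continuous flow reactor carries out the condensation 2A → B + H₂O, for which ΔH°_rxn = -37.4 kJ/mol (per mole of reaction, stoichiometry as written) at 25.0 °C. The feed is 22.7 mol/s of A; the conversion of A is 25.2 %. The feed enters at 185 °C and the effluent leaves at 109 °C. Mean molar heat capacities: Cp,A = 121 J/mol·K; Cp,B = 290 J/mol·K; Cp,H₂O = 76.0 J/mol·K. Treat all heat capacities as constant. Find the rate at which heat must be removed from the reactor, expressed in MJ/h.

Extent of reaction ξ = 0.252 × 22.7 / 2 = 2.8602 mol/s
Reaction term: ξ·ΔH°_rxn = 2.8602 × -37.4 = -106.97 kJ/s
Sensible, feed 185→25 °C: -439.47 kJ/s
Outlet flows (mol/s): A 16.98, B 2.8602, H₂O 2.8602
Sensible, products 25→109 °C: 260.51 kJ/s
Q = ΔH = -285.93 kJ/s = -285.93 kW
Heat removed = 1029.3 MJ/h

Q_out = 1030 MJ/h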